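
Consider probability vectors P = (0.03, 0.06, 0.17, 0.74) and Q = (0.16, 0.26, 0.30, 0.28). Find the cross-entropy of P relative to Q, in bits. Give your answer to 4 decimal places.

1.8502 bits

H(P,Q) = −Σ p·log₂ q.
  −0.03·log₂(0.16) = 0.07932
  −0.06·log₂(0.26) = 0.11660
  −0.17·log₂(0.30) = 0.29528
  −0.74·log₂(0.28) = 1.35901
H(P,Q) = 1.8502 bits.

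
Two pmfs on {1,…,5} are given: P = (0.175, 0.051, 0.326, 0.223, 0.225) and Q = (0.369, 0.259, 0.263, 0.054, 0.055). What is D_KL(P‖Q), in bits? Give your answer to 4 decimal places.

0.7066 bits

D(P‖Q) = Σ p·log₂(p/q).
  0.175·log₂(0.175/0.369) = -0.18835
  0.051·log₂(0.051/0.259) = -0.11956
  0.326·log₂(0.326/0.263) = 0.10100
  0.223·log₂(0.223/0.054) = 0.45626
  0.225·log₂(0.225/0.055) = 0.45729
D(P‖Q) = 0.7066 bits.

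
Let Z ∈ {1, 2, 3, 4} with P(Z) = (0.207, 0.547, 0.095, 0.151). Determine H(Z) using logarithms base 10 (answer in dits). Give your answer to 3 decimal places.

H(Z) = −Σ p·log₁₀ p.
  −(0.207)·log₁₀(0.207) = 0.1416
  −(0.547)·log₁₀(0.547) = 0.1433
  −(0.095)·log₁₀(0.095) = 0.0971
  −(0.151)·log₁₀(0.151) = 0.1240
Sum: 0.1416 + 0.1433 + 0.0971 + 0.1240 = 0.506 dits.

0.506 dits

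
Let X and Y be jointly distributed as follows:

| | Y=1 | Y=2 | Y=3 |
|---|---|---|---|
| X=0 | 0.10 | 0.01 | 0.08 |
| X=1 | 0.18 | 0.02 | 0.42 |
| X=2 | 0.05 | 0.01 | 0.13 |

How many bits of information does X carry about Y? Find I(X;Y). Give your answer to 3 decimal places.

0.032 bits

Marginals: p(X) = (0.1900, 0.6200, 0.1900), p(Y) = (0.3300, 0.0400, 0.6300).
I(X;Y) = Σ p(x,y)·log₂[p(x,y)/(p(x)p(y))].
  (0,1): 0.10·log₂(1.5949) = 0.0673
  (0,2): 0.01·log₂(1.3158) = 0.0040
  (0,3): 0.08·log₂(0.6683) = -0.0465
  (1,1): 0.18·log₂(0.8798) = -0.0333
  (1,2): 0.02·log₂(0.8065) = -0.0062
  (1,3): 0.42·log₂(1.0753) = 0.0440
  (2,1): 0.05·log₂(0.7974) = -0.0163
  (2,2): 0.01·log₂(1.3158) = 0.0040
  (2,3): 0.13·log₂(1.0860) = 0.0155
Sum = 0.032 bits.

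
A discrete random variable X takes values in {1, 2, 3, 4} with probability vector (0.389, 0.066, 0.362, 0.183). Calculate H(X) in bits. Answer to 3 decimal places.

1.768 bits

H(X) = −Σ p·log₂ p.
  −(0.389)·log₂(0.389) = 0.5299
  −(0.066)·log₂(0.066) = 0.2588
  −(0.362)·log₂(0.362) = 0.5307
  −(0.183)·log₂(0.183) = 0.4484
Sum: 0.5299 + 0.2588 + 0.5307 + 0.4484 = 1.768 bits.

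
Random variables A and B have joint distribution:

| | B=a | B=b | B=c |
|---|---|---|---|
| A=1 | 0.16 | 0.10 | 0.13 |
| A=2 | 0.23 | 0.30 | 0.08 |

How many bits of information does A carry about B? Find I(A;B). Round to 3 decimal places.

0.058 bits

Marginals: p(A) = (0.3900, 0.6100), p(B) = (0.3900, 0.4000, 0.2100).
I(A;B) = H(A) + H(B) − H(A,B).
H(A) = 0.9648, H(B) = 1.5314, H(A,B) = 2.4381.
I(A;B) = 0.9648 + 1.5314 − 2.4381 = 0.058 bits.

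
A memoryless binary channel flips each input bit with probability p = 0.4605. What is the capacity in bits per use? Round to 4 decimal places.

0.0045 bits

Binary symmetric channel: C = 1 − h₂(ε) where h₂ is the binary entropy function.
h₂(0.4605) = −0.4605·log₂0.4605 − 0.5395·log₂0.5395 = 0.9955.
C = 1 − 0.9955 = 0.0045 bits per channel use.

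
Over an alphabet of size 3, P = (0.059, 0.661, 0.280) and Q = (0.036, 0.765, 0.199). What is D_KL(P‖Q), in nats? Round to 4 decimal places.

D(P‖Q) = Σ p·ln(p/q).
  0.059·ln(0.059/0.036) = 0.02915
  0.661·ln(0.661/0.765) = -0.09659
  0.280·ln(0.280/0.199) = 0.09562
D(P‖Q) = 0.0282 nats.

0.0282 nats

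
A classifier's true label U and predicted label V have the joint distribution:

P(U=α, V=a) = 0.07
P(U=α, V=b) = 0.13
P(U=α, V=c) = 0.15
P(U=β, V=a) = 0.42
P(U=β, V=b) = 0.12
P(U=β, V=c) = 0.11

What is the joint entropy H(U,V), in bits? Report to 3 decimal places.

2.305 bits

H(U,V) = −Σ p(x,y)·log₂ p(x,y) over all 6 cells.
  cell (α,a): −0.07·log₂0.07 = 0.2686
  cell (α,b): −0.13·log₂0.13 = 0.3826
  cell (α,c): −0.15·log₂0.15 = 0.4105
  cell (β,a): −0.42·log₂0.42 = 0.5256
  cell (β,b): −0.12·log₂0.12 = 0.3671
  cell (β,c): −0.11·log₂0.11 = 0.3503
Sum = 2.305 bits.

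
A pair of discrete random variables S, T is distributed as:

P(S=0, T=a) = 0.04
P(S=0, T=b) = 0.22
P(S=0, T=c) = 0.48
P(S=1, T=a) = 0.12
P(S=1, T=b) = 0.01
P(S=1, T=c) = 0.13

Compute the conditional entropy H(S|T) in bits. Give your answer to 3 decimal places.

0.645 bits

Marginals: p(S) = (0.7400, 0.2600), p(T) = (0.1600, 0.2300, 0.6100).
H(S|T) = Σ p(T) · H(S|T=·).
  T=a: p=0.1600, H(S|T=a) = 0.8113
  T=b: p=0.2300, H(S|T=b) = 0.2580
  T=c: p=0.6100, H(S|T=c) = 0.7474
Weighted sum = 0.645 bits.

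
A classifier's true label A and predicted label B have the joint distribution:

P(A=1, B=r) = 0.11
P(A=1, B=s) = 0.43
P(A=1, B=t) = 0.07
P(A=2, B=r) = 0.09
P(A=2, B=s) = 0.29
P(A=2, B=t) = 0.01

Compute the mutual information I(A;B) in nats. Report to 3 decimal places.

0.016 nats

Marginals: p(A) = (0.6100, 0.3900), p(B) = (0.2000, 0.7200, 0.0800).
I(A;B) = H(A) + H(B) − H(A,B).
H(A) = 0.6687, H(B) = 0.7605, H(A,B) = 1.4136.
I(A;B) = 0.6687 + 0.7605 − 1.4136 = 0.016 nats.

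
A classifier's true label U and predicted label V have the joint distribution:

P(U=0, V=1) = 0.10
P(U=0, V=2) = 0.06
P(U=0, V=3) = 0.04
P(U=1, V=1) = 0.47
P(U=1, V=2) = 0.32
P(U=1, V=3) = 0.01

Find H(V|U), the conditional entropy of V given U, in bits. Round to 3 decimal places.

Chain rule: H(V|U) = H(U,V) − H(U).
Marginals: p(U) = (0.2000, 0.8000), p(V) = (0.5700, 0.3800, 0.0500).
H(U,V) = 1.8659 bits; H(U) = 0.7219 bits.
H(V|U) = 1.8659 − 0.7219 = 1.144 bits.

1.144 bits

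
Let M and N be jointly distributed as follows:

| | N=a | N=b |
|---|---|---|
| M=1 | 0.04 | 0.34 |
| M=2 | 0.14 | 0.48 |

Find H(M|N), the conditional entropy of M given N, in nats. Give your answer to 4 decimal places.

Marginals: p(M) = (0.3800, 0.6200), p(N) = (0.1800, 0.8200).
H(M|N) = Σ p(N) · H(M|N=·).
  N=a: p=0.1800, H(M|N=a) = 0.5297
  N=b: p=0.8200, H(M|N=b) = 0.6785
Weighted sum = 0.6517 nats.

0.6517 nats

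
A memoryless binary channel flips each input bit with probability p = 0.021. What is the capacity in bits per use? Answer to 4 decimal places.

Binary symmetric channel: C = 1 − h₂(ε) where h₂ is the binary entropy function.
h₂(0.021) = −0.021·log₂0.021 − 0.979·log₂0.979 = 0.1470.
C = 1 − 0.1470 = 0.8530 bits per channel use.

0.8530 bits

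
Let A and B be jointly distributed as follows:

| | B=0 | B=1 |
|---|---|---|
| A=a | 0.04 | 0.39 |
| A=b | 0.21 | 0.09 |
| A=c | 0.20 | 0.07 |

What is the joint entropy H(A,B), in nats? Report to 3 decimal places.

H(A,B) = −Σ p(x,y)·ln p(x,y) over all 6 cells.
  cell (a,0): −0.04·ln0.04 = 0.1288
  cell (a,1): −0.39·ln0.39 = 0.3672
  cell (b,0): −0.21·ln0.21 = 0.3277
  cell (b,1): −0.09·ln0.09 = 0.2167
  cell (c,0): −0.20·ln0.20 = 0.3219
  cell (c,1): −0.07·ln0.07 = 0.1861
Sum = 1.548 nats.

1.548 nats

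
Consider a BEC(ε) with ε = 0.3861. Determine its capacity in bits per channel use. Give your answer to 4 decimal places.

Binary erasure channel: capacity C = 1 − ε.
C = 1 − 0.3861 = 0.6139 bits per channel use.

0.6139 bits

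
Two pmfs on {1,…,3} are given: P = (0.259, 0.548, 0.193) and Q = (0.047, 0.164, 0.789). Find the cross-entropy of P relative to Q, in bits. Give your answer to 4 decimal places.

2.6378 bits

H(P,Q) = −Σ p·log₂ q.
  −0.259·log₂(0.047) = 1.14250
  −0.548·log₂(0.164) = 1.42931
  −0.193·log₂(0.789) = 0.06599
H(P,Q) = 2.6378 bits.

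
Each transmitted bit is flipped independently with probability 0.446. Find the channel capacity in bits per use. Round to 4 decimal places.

0.0084 bits

Binary symmetric channel: C = 1 − h₂(ε) where h₂ is the binary entropy function.
h₂(0.446) = −0.446·log₂0.446 − 0.554·log₂0.554 = 0.9916.
C = 1 − 0.9916 = 0.0084 bits per channel use.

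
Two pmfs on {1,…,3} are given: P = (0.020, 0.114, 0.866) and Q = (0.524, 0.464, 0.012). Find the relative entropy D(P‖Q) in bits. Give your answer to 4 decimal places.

5.0210 bits

D(P‖Q) = Σ p·log₂(p/q).
  0.020·log₂(0.020/0.524) = -0.09423
  0.114·log₂(0.114/0.464) = -0.23086
  0.866·log₂(0.866/0.012) = 5.34604
D(P‖Q) = 5.0210 bits.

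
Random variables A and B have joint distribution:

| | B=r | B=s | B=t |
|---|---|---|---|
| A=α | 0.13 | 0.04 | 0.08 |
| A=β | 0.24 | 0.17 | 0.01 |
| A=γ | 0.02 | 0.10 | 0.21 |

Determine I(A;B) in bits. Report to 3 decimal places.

0.355 bits

Marginals: p(A) = (0.2500, 0.4200, 0.3300), p(B) = (0.3900, 0.3100, 0.3000).
I(A;B) = Σ p(x,y)·log₂[p(x,y)/(p(x)p(y))].
  (α,r): 0.13·log₂(1.3333) = 0.0540
  (α,s): 0.04·log₂(0.5161) = -0.0382
  (α,t): 0.08·log₂(1.0667) = 0.0074
  (β,r): 0.24·log₂(1.4652) = 0.1323
  (β,s): 0.17·log₂(1.3057) = 0.0654
  (β,t): 0.01·log₂(0.0794) = -0.0366
  (γ,r): 0.02·log₂(0.1554) = -0.0537
  (γ,s): 0.10·log₂(0.9775) = -0.0033
  (γ,t): 0.21·log₂(2.1212) = 0.2278
Sum = 0.355 bits.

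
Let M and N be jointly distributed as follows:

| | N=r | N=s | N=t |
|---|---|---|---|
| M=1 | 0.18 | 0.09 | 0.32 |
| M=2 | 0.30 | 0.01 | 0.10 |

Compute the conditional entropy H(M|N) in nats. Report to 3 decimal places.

Chain rule: H(M|N) = H(M,N) − H(N).
Marginals: p(M) = (0.5900, 0.4100), p(N) = (0.4800, 0.1000, 0.4200).
H(M,N) = 1.5275 nats; H(N) = 0.9469 nats.
H(M|N) = 1.5275 − 0.9469 = 0.581 nats.

0.581 nats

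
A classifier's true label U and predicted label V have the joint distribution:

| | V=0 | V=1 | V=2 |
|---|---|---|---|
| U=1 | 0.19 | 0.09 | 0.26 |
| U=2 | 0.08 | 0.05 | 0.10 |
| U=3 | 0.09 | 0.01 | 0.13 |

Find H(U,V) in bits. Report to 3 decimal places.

H(U,V) = −Σ p(x,y)·log₂ p(x,y) over all 9 cells.
  cell (1,0): −0.19·log₂0.19 = 0.4552
  cell (1,1): −0.09·log₂0.09 = 0.3127
  cell (1,2): −0.26·log₂0.26 = 0.5053
  cell (2,0): −0.08·log₂0.08 = 0.2915
  cell (2,1): −0.05·log₂0.05 = 0.2161
  cell (2,2): −0.10·log₂0.10 = 0.3322
  cell (3,0): −0.09·log₂0.09 = 0.3127
  cell (3,1): −0.01·log₂0.01 = 0.0664
  cell (3,2): −0.13·log₂0.13 = 0.3826
Sum = 2.875 bits.

2.875 bits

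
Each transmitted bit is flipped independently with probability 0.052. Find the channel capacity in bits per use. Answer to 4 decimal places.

0.7052 bits

Binary symmetric channel: C = 1 − h₂(ε) where h₂ is the binary entropy function.
h₂(0.052) = −0.052·log₂0.052 − 0.948·log₂0.948 = 0.2948.
C = 1 − 0.2948 = 0.7052 bits per channel use.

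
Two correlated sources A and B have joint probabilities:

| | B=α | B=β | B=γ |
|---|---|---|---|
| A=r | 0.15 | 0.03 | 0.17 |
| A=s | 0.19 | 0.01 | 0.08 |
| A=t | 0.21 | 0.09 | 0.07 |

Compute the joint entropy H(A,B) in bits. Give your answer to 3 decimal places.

2.864 bits

H(A,B) = −Σ p(x,y)·log₂ p(x,y) over all 9 cells.
  cell (r,α): −0.15·log₂0.15 = 0.4105
  cell (r,β): −0.03·log₂0.03 = 0.1518
  cell (r,γ): −0.17·log₂0.17 = 0.4346
  cell (s,α): −0.19·log₂0.19 = 0.4552
  cell (s,β): −0.01·log₂0.01 = 0.0664
  cell (s,γ): −0.08·log₂0.08 = 0.2915
  cell (t,α): −0.21·log₂0.21 = 0.4728
  cell (t,β): −0.09·log₂0.09 = 0.3127
  cell (t,γ): −0.07·log₂0.07 = 0.2686
Sum = 2.864 bits.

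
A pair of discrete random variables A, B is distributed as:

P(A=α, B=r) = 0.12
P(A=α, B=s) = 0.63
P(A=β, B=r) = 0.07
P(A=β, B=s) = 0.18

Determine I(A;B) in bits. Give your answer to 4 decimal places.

0.0119 bits

Marginals: p(A) = (0.7500, 0.2500), p(B) = (0.1900, 0.8100).
I(A;B) = Σ p(x,y)·log₂[p(x,y)/(p(x)p(y))].
  (α,r): 0.12·log₂(0.8421) = -0.02975
  (α,s): 0.63·log₂(1.0370) = 0.03305
  (β,r): 0.07·log₂(1.4737) = 0.03916
  (β,s): 0.18·log₂(0.8889) = -0.03059
Sum = 0.0119 bits.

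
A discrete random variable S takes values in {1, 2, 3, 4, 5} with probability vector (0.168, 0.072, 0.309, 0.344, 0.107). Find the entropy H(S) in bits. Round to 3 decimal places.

2.104 bits

H(S) = −Σ p·log₂ p.
  −(0.168)·log₂(0.168) = 0.4323
  −(0.072)·log₂(0.072) = 0.2733
  −(0.309)·log₂(0.309) = 0.5235
  −(0.344)·log₂(0.344) = 0.5296
  −(0.107)·log₂(0.107) = 0.3450
Sum: 0.4323 + 0.2733 + 0.5235 + 0.5296 + 0.3450 = 2.104 bits.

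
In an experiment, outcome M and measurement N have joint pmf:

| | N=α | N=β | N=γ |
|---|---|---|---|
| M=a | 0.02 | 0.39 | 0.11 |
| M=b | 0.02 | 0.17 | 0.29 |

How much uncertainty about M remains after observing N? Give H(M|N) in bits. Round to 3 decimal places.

0.875 bits

Chain rule: H(M|N) = H(M,N) − H(N).
Marginals: p(M) = (0.5200, 0.4800), p(N) = (0.0400, 0.5600, 0.4000).
H(M,N) = 2.0583 bits; H(N) = 1.1830 bits.
H(M|N) = 2.0583 − 1.1830 = 0.875 bits.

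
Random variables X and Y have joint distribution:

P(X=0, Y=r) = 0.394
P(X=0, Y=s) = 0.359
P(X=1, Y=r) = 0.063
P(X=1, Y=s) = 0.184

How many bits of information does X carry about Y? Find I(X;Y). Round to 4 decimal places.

Marginals: p(X) = (0.7530, 0.2470), p(Y) = (0.4570, 0.5430).
I(X;Y) = H(X) + H(Y) − H(X,Y).
H(X) = 0.8065, H(Y) = 0.9947, H(X,Y) = 1.7607.
I(X;Y) = 0.8065 + 0.9947 − 1.7607 = 0.0405 bits.

0.0405 bits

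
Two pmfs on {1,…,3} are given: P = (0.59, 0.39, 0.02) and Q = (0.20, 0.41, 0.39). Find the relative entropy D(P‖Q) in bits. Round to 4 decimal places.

0.8070 bits

D(P‖Q) = Σ p·log₂(p/q).
  0.59·log₂(0.59/0.20) = 0.92082
  0.39·log₂(0.39/0.41) = -0.02814
  0.02·log₂(0.02/0.39) = -0.08571
D(P‖Q) = 0.8070 bits.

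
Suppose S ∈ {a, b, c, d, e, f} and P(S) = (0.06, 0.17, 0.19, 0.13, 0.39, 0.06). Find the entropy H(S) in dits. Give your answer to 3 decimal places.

H(S) = −Σ p·log₁₀ p.
  −(0.06)·log₁₀(0.06) = 0.0733
  −(0.17)·log₁₀(0.17) = 0.1308
  −(0.19)·log₁₀(0.19) = 0.1370
  −(0.13)·log₁₀(0.13) = 0.1152
  −(0.39)·log₁₀(0.39) = 0.1595
  −(0.06)·log₁₀(0.06) = 0.0733
Sum: 0.0733 + 0.1308 + 0.1370 + 0.1152 + 0.1595 + 0.0733 = 0.689 dits.

0.689 dits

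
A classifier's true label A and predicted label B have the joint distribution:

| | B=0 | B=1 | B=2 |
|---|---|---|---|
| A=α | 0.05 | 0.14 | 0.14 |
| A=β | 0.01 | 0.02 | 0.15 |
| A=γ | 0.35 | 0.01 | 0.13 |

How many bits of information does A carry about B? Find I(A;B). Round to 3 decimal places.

Marginals: p(A) = (0.3300, 0.1800, 0.4900), p(B) = (0.4100, 0.1700, 0.4200).
I(A;B) = H(A) + H(B) − H(A,B).
H(A) = 1.4774, H(B) = 1.4876, H(A,B) = 2.5794.
I(A;B) = 1.4774 + 1.4876 − 2.5794 = 0.386 bits.

0.386 bits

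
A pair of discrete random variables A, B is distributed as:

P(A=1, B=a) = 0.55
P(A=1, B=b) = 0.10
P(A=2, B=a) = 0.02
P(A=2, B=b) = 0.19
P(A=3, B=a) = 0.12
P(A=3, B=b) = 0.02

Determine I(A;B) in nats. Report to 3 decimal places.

Marginals: p(A) = (0.6500, 0.2100, 0.1400), p(B) = (0.6900, 0.3100).
I(A;B) = H(A) + H(B) − H(A,B).
H(A) = 0.8830, H(B) = 0.6191, H(A,B) = 1.2855.
I(A;B) = 0.8830 + 0.6191 − 1.2855 = 0.217 nats.

0.217 nats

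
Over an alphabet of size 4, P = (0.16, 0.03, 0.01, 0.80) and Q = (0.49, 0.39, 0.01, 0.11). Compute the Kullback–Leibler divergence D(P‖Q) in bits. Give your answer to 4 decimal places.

1.9206 bits

D(P‖Q) = Σ p·log₂(p/q).
  0.16·log₂(0.16/0.49) = -0.25835
  0.03·log₂(0.03/0.39) = -0.11101
  0.01·log₂(0.01/0.01) = 0.00000
  0.80·log₂(0.80/0.11) = 2.29000
D(P‖Q) = 1.9206 bits.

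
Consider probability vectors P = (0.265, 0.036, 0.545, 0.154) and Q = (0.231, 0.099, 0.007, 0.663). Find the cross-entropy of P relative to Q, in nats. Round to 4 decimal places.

H(P,Q) = −Σ p·ln q.
  −0.265·ln(0.231) = 0.38831
  −0.036·ln(0.099) = 0.08325
  −0.545·ln(0.007) = 2.70421
  −0.154·ln(0.663) = 0.06329
H(P,Q) = 3.2391 nats.

3.2391 nats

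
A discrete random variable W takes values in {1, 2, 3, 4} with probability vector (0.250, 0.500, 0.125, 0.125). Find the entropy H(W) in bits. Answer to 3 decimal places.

1.750 bits

H(W) = −Σ p·log₂ p.
  −(0.250)·log₂(0.250) = 0.5000
  −(0.500)·log₂(0.500) = 0.5000
  −(0.125)·log₂(0.125) = 0.3750
  −(0.125)·log₂(0.125) = 0.3750
Sum: 0.5000 + 0.5000 + 0.3750 + 0.3750 = 1.750 bits.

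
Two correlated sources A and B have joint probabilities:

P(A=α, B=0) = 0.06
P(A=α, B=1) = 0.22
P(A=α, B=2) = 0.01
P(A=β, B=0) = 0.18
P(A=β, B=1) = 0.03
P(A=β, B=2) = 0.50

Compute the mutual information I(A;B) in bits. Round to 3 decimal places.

0.471 bits

Marginals: p(A) = (0.2900, 0.7100), p(B) = (0.2400, 0.2500, 0.5100).
I(A;B) = H(A) + H(B) − H(A,B).
H(A) = 0.8687, H(B) = 1.4896, H(A,B) = 1.8876.
I(A;B) = 0.8687 + 1.4896 − 1.8876 = 0.471 bits.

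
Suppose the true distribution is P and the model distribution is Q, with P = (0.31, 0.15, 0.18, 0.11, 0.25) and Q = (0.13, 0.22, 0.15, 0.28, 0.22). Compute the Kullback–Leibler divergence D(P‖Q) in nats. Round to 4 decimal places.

D(P‖Q) = Σ p·ln(p/q).
  0.31·ln(0.31/0.13) = 0.26940
  0.15·ln(0.15/0.22) = -0.05745
  0.18·ln(0.18/0.15) = 0.03282
  0.11·ln(0.11/0.28) = -0.10277
  0.25·ln(0.25/0.22) = 0.03196
D(P‖Q) = 0.1740 nats.

0.1740 nats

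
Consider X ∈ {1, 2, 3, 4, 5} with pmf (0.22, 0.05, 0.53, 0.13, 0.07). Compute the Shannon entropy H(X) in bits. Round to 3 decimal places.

H(X) = −Σ p·log₂ p.
  −(0.22)·log₂(0.22) = 0.4806
  −(0.05)·log₂(0.05) = 0.2161
  −(0.53)·log₂(0.53) = 0.4854
  −(0.13)·log₂(0.13) = 0.3826
  −(0.07)·log₂(0.07) = 0.2686
Sum: 0.4806 + 0.2161 + 0.4854 + 0.3826 + 0.2686 = 1.833 bits.

1.833 bits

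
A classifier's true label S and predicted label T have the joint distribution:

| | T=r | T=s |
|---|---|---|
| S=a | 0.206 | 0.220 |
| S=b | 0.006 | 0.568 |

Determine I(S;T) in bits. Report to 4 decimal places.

Marginals: p(S) = (0.4260, 0.5740), p(T) = (0.2120, 0.7880).
I(S;T) = H(S) + H(T) − H(S,T).
H(S) = 0.9841, H(T) = 0.7453, H(S,T) = 1.4579.
I(S;T) = 0.9841 + 0.7453 − 1.4579 = 0.2715 bits.

0.2715 bits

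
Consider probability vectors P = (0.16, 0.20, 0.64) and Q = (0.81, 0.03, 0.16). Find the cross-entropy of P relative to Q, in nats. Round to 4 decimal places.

H(P,Q) = −Σ p·ln q.
  −0.16·ln(0.81) = 0.03372
  −0.20·ln(0.03) = 0.70131
  −0.64·ln(0.16) = 1.17285
H(P,Q) = 1.9079 nats.

1.9079 nats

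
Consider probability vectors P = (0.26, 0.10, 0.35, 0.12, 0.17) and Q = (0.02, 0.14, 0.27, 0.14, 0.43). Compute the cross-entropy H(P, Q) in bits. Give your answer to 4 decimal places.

H(P,Q) = −Σ p·log₂ q.
  −0.26·log₂(0.02) = 1.46740
  −0.10·log₂(0.14) = 0.28365
  −0.35·log₂(0.27) = 0.66114
  −0.12·log₂(0.14) = 0.34038
  −0.17·log₂(0.43) = 0.20699
H(P,Q) = 2.9596 bits.

2.9596 bits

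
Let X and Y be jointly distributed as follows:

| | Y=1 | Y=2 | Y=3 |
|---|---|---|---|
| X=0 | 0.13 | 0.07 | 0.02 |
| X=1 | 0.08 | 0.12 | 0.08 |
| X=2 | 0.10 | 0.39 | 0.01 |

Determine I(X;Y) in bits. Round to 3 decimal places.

Marginals: p(X) = (0.2200, 0.2800, 0.5000), p(Y) = (0.3100, 0.5800, 0.1100).
I(X;Y) = H(X) + H(Y) − H(X,Y).
H(X) = 1.4948, H(Y) = 1.3299, H(X,Y) = 2.6426.
I(X;Y) = 1.4948 + 1.3299 − 2.6426 = 0.182 bits.

0.182 bits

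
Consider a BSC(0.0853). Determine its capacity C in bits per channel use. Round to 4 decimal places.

0.5794 bits

Binary symmetric channel: C = 1 − h₂(ε) where h₂ is the binary entropy function.
h₂(0.0853) = −0.0853·log₂0.0853 − 0.9147·log₂0.9147 = 0.4206.
C = 1 − 0.4206 = 0.5794 bits per channel use.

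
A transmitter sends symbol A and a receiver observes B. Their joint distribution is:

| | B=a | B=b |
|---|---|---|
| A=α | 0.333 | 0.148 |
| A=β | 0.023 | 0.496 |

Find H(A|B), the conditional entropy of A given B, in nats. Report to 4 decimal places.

0.4324 nats

Marginals: p(A) = (0.4810, 0.5190), p(B) = (0.3560, 0.6440).
H(A|B) = Σ p(B) · H(A|B=·).
  B=a: p=0.3560, H(A|B=a) = 0.2395
  B=b: p=0.6440, H(A|B=b) = 0.5391
Weighted sum = 0.4324 nats.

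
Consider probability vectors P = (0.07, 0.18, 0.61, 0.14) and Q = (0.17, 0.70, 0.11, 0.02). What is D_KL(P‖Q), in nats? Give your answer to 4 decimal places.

D(P‖Q) = Σ p·ln(p/q).
  0.07·ln(0.07/0.17) = -0.06211
  0.18·ln(0.18/0.70) = -0.24446
  0.61·ln(0.61/0.11) = 1.04492
  0.14·ln(0.14/0.02) = 0.27243
D(P‖Q) = 1.0108 nats.

1.0108 nats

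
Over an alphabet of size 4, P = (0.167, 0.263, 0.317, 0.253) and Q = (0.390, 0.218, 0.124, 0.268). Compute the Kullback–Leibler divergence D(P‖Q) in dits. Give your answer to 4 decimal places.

0.0828 dits

D(P‖Q) = Σ p·log₁₀(p/q).
  0.167·log₁₀(0.167/0.390) = -0.06151
  0.263·log₁₀(0.263/0.218) = 0.02143
  0.317·log₁₀(0.317/0.124) = 0.12922
  0.253·log₁₀(0.253/0.268) = -0.00633
D(P‖Q) = 0.0828 dits.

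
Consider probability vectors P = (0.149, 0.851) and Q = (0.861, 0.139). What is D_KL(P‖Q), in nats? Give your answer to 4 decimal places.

D(P‖Q) = Σ p·ln(p/q).
  0.149·ln(0.149/0.861) = -0.26137
  0.851·ln(0.851/0.139) = 1.54196
D(P‖Q) = 1.2806 nats.

1.2806 nats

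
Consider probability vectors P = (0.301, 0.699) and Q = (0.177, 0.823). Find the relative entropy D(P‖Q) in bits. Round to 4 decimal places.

0.0659 bits

D(P‖Q) = Σ p·log₂(p/q).
  0.301·log₂(0.301/0.177) = 0.23057
  0.699·log₂(0.699/0.823) = -0.16468
D(P‖Q) = 0.0659 bits.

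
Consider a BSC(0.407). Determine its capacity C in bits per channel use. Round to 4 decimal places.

0.0251 bits

Binary symmetric channel: C = 1 − h₂(ε) where h₂ is the binary entropy function.
h₂(0.407) = −0.407·log₂0.407 − 0.593·log₂0.593 = 0.9749.
C = 1 − 0.9749 = 0.0251 bits per channel use.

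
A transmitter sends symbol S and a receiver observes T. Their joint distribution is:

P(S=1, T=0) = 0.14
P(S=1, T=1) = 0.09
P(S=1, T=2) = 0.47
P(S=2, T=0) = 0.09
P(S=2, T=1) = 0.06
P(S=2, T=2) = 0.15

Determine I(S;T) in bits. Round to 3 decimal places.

Marginals: p(S) = (0.7000, 0.3000), p(T) = (0.2300, 0.1500, 0.6200).
I(S;T) = Σ p(x,y)·log₂[p(x,y)/(p(x)p(y))].
  (1,0): 0.14·log₂(0.8696) = -0.0282
  (1,1): 0.09·log₂(0.8571) = -0.0200
  (1,2): 0.47·log₂(1.0829) = 0.0540
  (2,0): 0.09·log₂(1.3043) = 0.0345
  (2,1): 0.06·log₂(1.3333) = 0.0249
  (2,2): 0.15·log₂(0.8065) = -0.0466
Sum = 0.019 bits.

0.019 bits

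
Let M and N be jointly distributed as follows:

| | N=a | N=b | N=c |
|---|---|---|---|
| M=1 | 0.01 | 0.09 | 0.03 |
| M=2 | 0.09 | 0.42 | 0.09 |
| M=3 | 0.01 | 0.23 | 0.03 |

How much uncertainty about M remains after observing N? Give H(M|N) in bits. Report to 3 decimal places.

1.305 bits

Chain rule: H(M|N) = H(M,N) − H(N).
Marginals: p(M) = (0.1300, 0.6000, 0.2700), p(N) = (0.1100, 0.7400, 0.1500).
H(M,N) = 2.3877 bits; H(N) = 1.0823 bits.
H(M|N) = 2.3877 − 1.0823 = 1.305 bits.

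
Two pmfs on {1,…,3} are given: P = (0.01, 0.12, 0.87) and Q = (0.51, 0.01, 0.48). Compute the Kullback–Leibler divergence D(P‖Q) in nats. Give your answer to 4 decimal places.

D(P‖Q) = Σ p·ln(p/q).
  0.01·ln(0.01/0.51) = -0.03932
  0.12·ln(0.12/0.01) = 0.29819
  0.87·ln(0.87/0.48) = 0.51740
D(P‖Q) = 0.7763 nats.

0.7763 nats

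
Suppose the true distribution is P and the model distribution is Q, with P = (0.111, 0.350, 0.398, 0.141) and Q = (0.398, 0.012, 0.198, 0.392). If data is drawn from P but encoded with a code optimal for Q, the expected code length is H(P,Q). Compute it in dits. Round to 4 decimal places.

1.0540 dits

H(P,Q) = −Σ p·log₁₀ q.
  −0.111·log₁₀(0.398) = 0.04441
  −0.350·log₁₀(0.012) = 0.67229
  −0.398·log₁₀(0.198) = 0.27993
  −0.141·log₁₀(0.392) = 0.05735
H(P,Q) = 1.0540 dits.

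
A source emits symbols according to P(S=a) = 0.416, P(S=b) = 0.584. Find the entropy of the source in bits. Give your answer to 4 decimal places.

H(S) = −Σ p·log₂ p.
  −(0.416)·log₂(0.416) = 0.52638
  −(0.584)·log₂(0.584) = 0.45316
Sum: 0.52638 + 0.45316 = 0.9795 bits.

0.9795 bits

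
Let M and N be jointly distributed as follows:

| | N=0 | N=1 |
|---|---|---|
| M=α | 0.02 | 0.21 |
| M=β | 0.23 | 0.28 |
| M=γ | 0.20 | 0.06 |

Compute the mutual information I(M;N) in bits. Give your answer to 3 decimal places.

Marginals: p(M) = (0.2300, 0.5100, 0.2600), p(N) = (0.4500, 0.5500).
I(M;N) = Σ p(x,y)·log₂[p(x,y)/(p(x)p(y))].
  (α,0): 0.02·log₂(0.1932) = -0.0474
  (α,1): 0.21·log₂(1.6601) = 0.1536
  (β,0): 0.23·log₂(1.0022) = 0.0007
  (β,1): 0.28·log₂(0.9982) = -0.0007
  (γ,0): 0.20·log₂(1.7094) = 0.1547
  (γ,1): 0.06·log₂(0.4196) = -0.0752
Sum = 0.186 bits.

0.186 bits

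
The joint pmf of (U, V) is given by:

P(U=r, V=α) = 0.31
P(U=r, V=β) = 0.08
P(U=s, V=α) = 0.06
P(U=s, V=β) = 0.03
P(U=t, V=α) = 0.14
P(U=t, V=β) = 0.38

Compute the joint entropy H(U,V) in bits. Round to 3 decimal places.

H(U,V) = −Σ p(x,y)·log₂ p(x,y) over all 6 cells.
  cell (r,α): −0.31·log₂0.31 = 0.5238
  cell (r,β): −0.08·log₂0.08 = 0.2915
  cell (s,α): −0.06·log₂0.06 = 0.2435
  cell (s,β): −0.03·log₂0.03 = 0.1518
  cell (t,α): −0.14·log₂0.14 = 0.3971
  cell (t,β): −0.38·log₂0.38 = 0.5305
Sum = 2.138 bits.

2.138 bits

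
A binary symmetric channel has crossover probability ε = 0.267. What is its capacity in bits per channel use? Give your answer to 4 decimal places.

Binary symmetric channel: C = 1 − h₂(ε) where h₂ is the binary entropy function.
h₂(0.267) = −0.267·log₂0.267 − 0.733·log₂0.733 = 0.8371.
C = 1 − 0.8371 = 0.1629 bits per channel use.

0.1629 bits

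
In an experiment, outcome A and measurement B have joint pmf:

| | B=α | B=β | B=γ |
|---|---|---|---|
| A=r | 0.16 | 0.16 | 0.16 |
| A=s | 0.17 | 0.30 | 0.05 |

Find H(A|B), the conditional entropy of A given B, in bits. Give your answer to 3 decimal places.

0.925 bits

Marginals: p(A) = (0.4800, 0.5200), p(B) = (0.3300, 0.4600, 0.2100).
H(A|B) = Σ p(B) · H(A|B=·).
  B=α: p=0.3300, H(A|B=α) = 0.9993
  B=β: p=0.4600, H(A|B=β) = 0.9321
  B=γ: p=0.2100, H(A|B=γ) = 0.7919
Weighted sum = 0.925 bits.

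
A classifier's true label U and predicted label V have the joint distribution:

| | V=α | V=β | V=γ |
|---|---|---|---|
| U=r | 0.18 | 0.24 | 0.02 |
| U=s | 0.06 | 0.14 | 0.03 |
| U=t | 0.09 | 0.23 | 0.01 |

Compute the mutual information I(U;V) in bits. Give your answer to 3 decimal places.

Marginals: p(U) = (0.4400, 0.2300, 0.3300), p(V) = (0.3300, 0.6100, 0.0600).
I(U;V) = Σ p(x,y)·log₂[p(x,y)/(p(x)p(y))].
  (r,α): 0.18·log₂(1.2397) = 0.0558
  (r,β): 0.24·log₂(0.8942) = -0.0387
  (r,γ): 0.02·log₂(0.7576) = -0.0080
  (s,α): 0.06·log₂(0.7905) = -0.0203
  (s,β): 0.14·log₂(0.9979) = -0.0004
  (s,γ): 0.03·log₂(2.1739) = 0.0336
  (t,α): 0.09·log₂(0.8264) = -0.0248
  (t,β): 0.23·log₂(1.1426) = 0.0442
  (t,γ): 0.01·log₂(0.5051) = -0.0099
Sum = 0.032 bits.

0.032 bits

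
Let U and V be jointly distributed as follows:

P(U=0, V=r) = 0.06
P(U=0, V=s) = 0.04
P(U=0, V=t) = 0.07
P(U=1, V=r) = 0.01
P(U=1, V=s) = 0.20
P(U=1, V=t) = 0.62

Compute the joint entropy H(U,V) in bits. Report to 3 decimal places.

1.656 bits

H(U,V) = −Σ p(x,y)·log₂ p(x,y) over all 6 cells.
  cell (0,r): −0.06·log₂0.06 = 0.2435
  cell (0,s): −0.04·log₂0.04 = 0.1858
  cell (0,t): −0.07·log₂0.07 = 0.2686
  cell (1,r): −0.01·log₂0.01 = 0.0664
  cell (1,s): −0.20·log₂0.20 = 0.4644
  cell (1,t): −0.62·log₂0.62 = 0.4276
Sum = 1.656 bits.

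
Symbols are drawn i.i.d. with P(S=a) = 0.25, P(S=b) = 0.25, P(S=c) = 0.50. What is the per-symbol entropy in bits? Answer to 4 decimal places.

1.5000 bits

H(S) = −Σ p·log₂ p.
  −(0.25)·log₂(0.25) = 0.50000
  −(0.25)·log₂(0.25) = 0.50000
  −(0.50)·log₂(0.50) = 0.50000
Sum: 0.50000 + 0.50000 + 0.50000 = 1.5000 bits.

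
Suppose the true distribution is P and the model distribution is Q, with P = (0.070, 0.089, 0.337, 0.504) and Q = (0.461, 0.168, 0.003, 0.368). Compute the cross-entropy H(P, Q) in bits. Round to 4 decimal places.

3.8585 bits

H(P,Q) = −Σ p·log₂ q.
  −0.070·log₂(0.461) = 0.07820
  −0.089·log₂(0.168) = 0.22904
  −0.337·log₂(0.003) = 2.82434
  −0.504·log₂(0.368) = 0.72688
H(P,Q) = 3.8585 bits.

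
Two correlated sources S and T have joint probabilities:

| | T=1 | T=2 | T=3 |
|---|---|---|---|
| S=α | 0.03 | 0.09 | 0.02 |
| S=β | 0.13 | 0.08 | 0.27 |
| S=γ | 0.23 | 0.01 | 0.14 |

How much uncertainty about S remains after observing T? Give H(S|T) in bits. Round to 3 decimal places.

1.214 bits

Chain rule: H(S|T) = H(S,T) − H(T).
Marginals: p(S) = (0.1400, 0.4800, 0.3800), p(T) = (0.3900, 0.1800, 0.4300).
H(S,T) = 2.7127 bits; H(T) = 1.4987 bits.
H(S|T) = 2.7127 − 1.4987 = 1.214 bits.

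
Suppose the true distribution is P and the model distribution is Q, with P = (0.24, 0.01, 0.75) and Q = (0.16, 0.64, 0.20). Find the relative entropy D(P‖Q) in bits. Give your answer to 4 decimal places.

1.5106 bits

D(P‖Q) = Σ p·log₂(p/q).
  0.24·log₂(0.24/0.16) = 0.14039
  0.01·log₂(0.01/0.64) = -0.06000
  0.75·log₂(0.75/0.20) = 1.43017
D(P‖Q) = 1.5106 bits.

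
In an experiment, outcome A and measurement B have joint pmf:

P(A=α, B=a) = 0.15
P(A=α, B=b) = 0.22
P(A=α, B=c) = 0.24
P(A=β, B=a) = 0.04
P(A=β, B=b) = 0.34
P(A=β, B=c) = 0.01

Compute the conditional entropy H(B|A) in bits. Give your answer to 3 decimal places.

1.202 bits

Marginals: p(A) = (0.6100, 0.3900), p(B) = (0.1900, 0.5600, 0.2500).
H(B|A) = Σ p(A) · H(B|A=·).
  A=α: p=0.6100, H(B|A=α) = 1.5578
  A=β: p=0.3900, H(B|A=β) = 0.6450
Weighted sum = 1.202 bits.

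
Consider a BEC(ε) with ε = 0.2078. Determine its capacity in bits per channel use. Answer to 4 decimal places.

0.7922 bits

Binary erasure channel: capacity C = 1 − ε.
C = 1 − 0.2078 = 0.7922 bits per channel use.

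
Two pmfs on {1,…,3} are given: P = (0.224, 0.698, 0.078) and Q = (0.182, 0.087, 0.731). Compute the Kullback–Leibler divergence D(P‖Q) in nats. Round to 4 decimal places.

1.3254 nats

D(P‖Q) = Σ p·ln(p/q).
  0.224·ln(0.224/0.182) = 0.04651
  0.698·ln(0.698/0.087) = 1.45345
  0.078·ln(0.078/0.731) = -0.17454
D(P‖Q) = 1.3254 nats.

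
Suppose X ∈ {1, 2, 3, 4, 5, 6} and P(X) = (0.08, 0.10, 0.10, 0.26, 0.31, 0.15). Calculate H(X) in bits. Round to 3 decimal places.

H(X) = −Σ p·log₂ p.
  −(0.08)·log₂(0.08) = 0.2915
  −(0.10)·log₂(0.10) = 0.3322
  −(0.10)·log₂(0.10) = 0.3322
  −(0.26)·log₂(0.26) = 0.5053
  −(0.31)·log₂(0.31) = 0.5238
  −(0.15)·log₂(0.15) = 0.4105
Sum: 0.2915 + 0.3322 + 0.3322 + 0.5053 + 0.5238 + 0.4105 = 2.396 bits.

2.396 bits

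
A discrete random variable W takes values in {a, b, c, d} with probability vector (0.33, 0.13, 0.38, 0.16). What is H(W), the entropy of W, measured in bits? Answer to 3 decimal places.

1.864 bits

H(W) = −Σ p·log₂ p.
  −(0.33)·log₂(0.33) = 0.5278
  −(0.13)·log₂(0.13) = 0.3826
  −(0.38)·log₂(0.38) = 0.5305
  −(0.16)·log₂(0.16) = 0.4230
Sum: 0.5278 + 0.3826 + 0.5305 + 0.4230 = 1.864 bits.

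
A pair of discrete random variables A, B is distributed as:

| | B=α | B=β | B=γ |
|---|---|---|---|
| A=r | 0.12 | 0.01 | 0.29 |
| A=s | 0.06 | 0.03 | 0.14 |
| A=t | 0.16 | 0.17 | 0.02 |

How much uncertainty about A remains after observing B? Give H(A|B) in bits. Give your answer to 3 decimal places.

Marginals: p(A) = (0.4200, 0.2300, 0.3500), p(B) = (0.3400, 0.2100, 0.4500).
H(A|B) = Σ p(B) · H(A|B=·).
  B=α: p=0.3400, H(A|B=α) = 1.4837
  B=β: p=0.2100, H(A|B=β) = 0.8570
  B=γ: p=0.4500, H(A|B=γ) = 1.1322
Weighted sum = 1.194 bits.

1.194 bits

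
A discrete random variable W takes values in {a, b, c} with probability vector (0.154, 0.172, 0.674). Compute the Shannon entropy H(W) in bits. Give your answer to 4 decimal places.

1.2361 bits

H(W) = −Σ p·log₂ p.
  −(0.154)·log₂(0.154) = 0.41565
  −(0.172)·log₂(0.172) = 0.43680
  −(0.674)·log₂(0.674) = 0.38363
Sum: 0.41565 + 0.43680 + 0.38363 = 1.2361 bits.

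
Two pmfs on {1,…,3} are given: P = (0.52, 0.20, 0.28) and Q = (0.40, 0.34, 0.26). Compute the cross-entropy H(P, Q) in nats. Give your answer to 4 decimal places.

H(P,Q) = −Σ p·ln q.
  −0.52·ln(0.40) = 0.47647
  −0.20·ln(0.34) = 0.21576
  −0.28·ln(0.26) = 0.37718
H(P,Q) = 1.0694 nats.

1.0694 nats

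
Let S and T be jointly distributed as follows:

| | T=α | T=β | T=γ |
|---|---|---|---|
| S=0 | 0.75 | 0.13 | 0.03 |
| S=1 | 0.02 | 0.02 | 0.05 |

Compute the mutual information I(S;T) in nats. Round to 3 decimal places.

0.098 nats

Marginals: p(S) = (0.9100, 0.0900), p(T) = (0.7700, 0.1500, 0.0800).
I(S;T) = Σ p(x,y)·ln[p(x,y)/(p(x)p(y))].
  (0,α): 0.75·ln(1.0704) = 0.0510
  (0,β): 0.13·ln(0.9524) = -0.0063
  (0,γ): 0.03·ln(0.4121) = -0.0266
  (1,α): 0.02·ln(0.2886) = -0.0249
  (1,β): 0.02·ln(1.4815) = 0.0079
  (1,γ): 0.05·ln(6.9444) = 0.0969
Sum = 0.098 nats.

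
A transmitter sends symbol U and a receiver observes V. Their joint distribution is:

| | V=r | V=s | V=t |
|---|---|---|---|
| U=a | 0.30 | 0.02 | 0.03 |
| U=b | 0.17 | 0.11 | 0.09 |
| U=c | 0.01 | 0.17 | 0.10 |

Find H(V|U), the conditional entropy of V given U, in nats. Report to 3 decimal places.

0.791 nats

Chain rule: H(V|U) = H(U,V) − H(U).
Marginals: p(U) = (0.3500, 0.3700, 0.2800), p(V) = (0.4800, 0.3000, 0.2200).
H(U,V) = 1.8829 nats; H(U) = 1.0917 nats.
H(V|U) = 1.8829 − 1.0917 = 0.791 nats.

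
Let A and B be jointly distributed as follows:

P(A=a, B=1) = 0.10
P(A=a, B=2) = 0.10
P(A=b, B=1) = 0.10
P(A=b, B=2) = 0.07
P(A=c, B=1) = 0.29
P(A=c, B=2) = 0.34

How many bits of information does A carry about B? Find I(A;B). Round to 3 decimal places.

0.006 bits

Marginals: p(A) = (0.2000, 0.1700, 0.6300), p(B) = (0.4900, 0.5100).
I(A;B) = H(A) + H(B) − H(A,B).
H(A) = 1.3189, H(B) = 0.9997, H(A,B) = 2.3122.
I(A;B) = 1.3189 + 0.9997 − 2.3122 = 0.006 bits.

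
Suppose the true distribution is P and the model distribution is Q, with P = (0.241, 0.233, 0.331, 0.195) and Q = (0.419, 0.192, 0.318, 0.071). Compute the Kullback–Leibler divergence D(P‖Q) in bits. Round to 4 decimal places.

0.1761 bits

D(P‖Q) = Σ p·log₂(p/q).
  0.241·log₂(0.241/0.419) = -0.19230
  0.233·log₂(0.233/0.192) = 0.06506
  0.331·log₂(0.331/0.318) = 0.01913
  0.195·log₂(0.195/0.071) = 0.28423
D(P‖Q) = 0.1761 bits.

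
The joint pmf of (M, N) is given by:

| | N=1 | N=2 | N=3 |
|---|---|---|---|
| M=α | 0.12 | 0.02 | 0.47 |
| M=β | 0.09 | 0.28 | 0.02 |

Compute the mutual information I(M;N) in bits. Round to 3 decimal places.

Marginals: p(M) = (0.6100, 0.3900), p(N) = (0.2100, 0.3000, 0.4900).
I(M;N) = Σ p(x,y)·log₂[p(x,y)/(p(x)p(y))].
  (α,1): 0.12·log₂(0.9368) = -0.0113
  (α,2): 0.02·log₂(0.1093) = -0.0639
  (α,3): 0.47·log₂(1.5724) = 0.3069
  (β,1): 0.09·log₂(1.0989) = 0.0122
  (β,2): 0.28·log₂(2.3932) = 0.3525
  (β,3): 0.02·log₂(0.1047) = -0.0651
Sum = 0.531 bits.

0.531 bits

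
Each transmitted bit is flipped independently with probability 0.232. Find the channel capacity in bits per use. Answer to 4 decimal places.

Binary symmetric channel: C = 1 − h₂(ε) where h₂ is the binary entropy function.
h₂(0.232) = −0.232·log₂0.232 − 0.768·log₂0.768 = 0.7815.
C = 1 − 0.7815 = 0.2185 bits per channel use.

0.2185 bits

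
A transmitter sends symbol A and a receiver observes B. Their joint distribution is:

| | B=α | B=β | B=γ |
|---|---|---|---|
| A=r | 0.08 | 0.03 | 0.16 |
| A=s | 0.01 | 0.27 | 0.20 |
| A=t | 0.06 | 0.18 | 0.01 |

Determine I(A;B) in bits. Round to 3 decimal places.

0.305 bits

Marginals: p(A) = (0.2700, 0.4800, 0.2500), p(B) = (0.1500, 0.4800, 0.3700).
I(A;B) = H(A) + H(B) − H(A,B).
H(A) = 1.5183, H(B) = 1.4495, H(A,B) = 2.6624.
I(A;B) = 1.5183 + 1.4495 − 2.6624 = 0.305 bits.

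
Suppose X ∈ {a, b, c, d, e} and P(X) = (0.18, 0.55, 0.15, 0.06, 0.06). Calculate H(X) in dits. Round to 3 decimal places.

0.547 dits

H(X) = −Σ p·log₁₀ p.
  −(0.18)·log₁₀(0.18) = 0.1341
  −(0.55)·log₁₀(0.55) = 0.1428
  −(0.15)·log₁₀(0.15) = 0.1236
  −(0.06)·log₁₀(0.06) = 0.0733
  −(0.06)·log₁₀(0.06) = 0.0733
Sum: 0.1341 + 0.1428 + 0.1236 + 0.0733 + 0.0733 = 0.547 dits.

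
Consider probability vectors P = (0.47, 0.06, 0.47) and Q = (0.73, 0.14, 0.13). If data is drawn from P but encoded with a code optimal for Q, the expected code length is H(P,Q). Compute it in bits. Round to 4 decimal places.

1.7670 bits

H(P,Q) = −Σ p·log₂ q.
  −0.47·log₂(0.73) = 0.21339
  −0.06·log₂(0.14) = 0.17019
  −0.47·log₂(0.13) = 1.38341
H(P,Q) = 1.7670 bits.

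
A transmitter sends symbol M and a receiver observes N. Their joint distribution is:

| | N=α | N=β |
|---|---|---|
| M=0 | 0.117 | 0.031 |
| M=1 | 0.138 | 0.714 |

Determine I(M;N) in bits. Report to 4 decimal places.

Marginals: p(M) = (0.1480, 0.8520), p(N) = (0.2550, 0.7450).
I(M;N) = H(M) + H(N) − H(M,N).
H(M) = 0.6048, H(N) = 0.8191, H(M,N) = 1.2588.
I(M;N) = 0.6048 + 0.8191 − 1.2588 = 0.1651 bits.

0.1651 bits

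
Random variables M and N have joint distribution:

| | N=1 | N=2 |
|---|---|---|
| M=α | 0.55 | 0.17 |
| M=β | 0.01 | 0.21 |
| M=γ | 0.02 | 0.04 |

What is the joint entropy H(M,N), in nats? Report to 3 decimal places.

1.211 nats

H(M,N) = −Σ p(x,y)·ln p(x,y) over all 6 cells.
  cell (α,1): −0.55·ln0.55 = 0.3288
  cell (α,2): −0.17·ln0.17 = 0.3012
  cell (β,1): −0.01·ln0.01 = 0.0461
  cell (β,2): −0.21·ln0.21 = 0.3277
  cell (γ,1): −0.02·ln0.02 = 0.0782
  cell (γ,2): −0.04·ln0.04 = 0.1288
Sum = 1.211 nats.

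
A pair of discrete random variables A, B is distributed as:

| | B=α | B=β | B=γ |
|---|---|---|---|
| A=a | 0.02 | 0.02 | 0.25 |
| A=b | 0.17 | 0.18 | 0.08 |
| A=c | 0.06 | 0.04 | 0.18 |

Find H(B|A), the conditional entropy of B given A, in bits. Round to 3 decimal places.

Marginals: p(A) = (0.2900, 0.4300, 0.2800), p(B) = (0.2500, 0.2400, 0.5100).
H(B|A) = Σ p(A) · H(B|A=·).
  A=a: p=0.2900, H(B|A=a) = 0.7167
  A=b: p=0.4300, H(B|A=b) = 1.5066
  A=c: p=0.2800, H(B|A=c) = 1.2871
Weighted sum = 1.216 bits.

1.216 bits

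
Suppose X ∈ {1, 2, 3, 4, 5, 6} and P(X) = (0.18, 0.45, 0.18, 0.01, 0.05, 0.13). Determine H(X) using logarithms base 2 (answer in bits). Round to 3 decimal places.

H(X) = −Σ p·log₂ p.
  −(0.18)·log₂(0.18) = 0.4453
  −(0.45)·log₂(0.45) = 0.5184
  −(0.18)·log₂(0.18) = 0.4453
  −(0.01)·log₂(0.01) = 0.0664
  −(0.05)·log₂(0.05) = 0.2161
  −(0.13)·log₂(0.13) = 0.3826
Sum: 0.4453 + 0.5184 + 0.4453 + 0.0664 + 0.2161 + 0.3826 = 2.074 bits.

2.074 bits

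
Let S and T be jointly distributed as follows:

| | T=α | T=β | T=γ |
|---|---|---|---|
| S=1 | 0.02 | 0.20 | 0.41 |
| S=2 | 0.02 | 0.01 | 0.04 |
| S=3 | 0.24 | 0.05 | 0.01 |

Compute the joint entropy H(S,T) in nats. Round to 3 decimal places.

1.557 nats

H(S,T) = −Σ p(x,y)·ln p(x,y) over all 9 cells.
  cell (1,α): −0.02·ln0.02 = 0.0782
  cell (1,β): −0.20·ln0.20 = 0.3219
  cell (1,γ): −0.41·ln0.41 = 0.3656
  cell (2,α): −0.02·ln0.02 = 0.0782
  cell (2,β): −0.01·ln0.01 = 0.0461
  cell (2,γ): −0.04·ln0.04 = 0.1288
  cell (3,α): −0.24·ln0.24 = 0.3425
  cell (3,β): −0.05·ln0.05 = 0.1498
  cell (3,γ): −0.01·ln0.01 = 0.0461
Sum = 1.557 nats.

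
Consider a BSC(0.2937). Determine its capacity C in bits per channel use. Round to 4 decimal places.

Binary symmetric channel: C = 1 − h₂(ε) where h₂ is the binary entropy function.
h₂(0.2937) = −0.2937·log₂0.2937 − 0.7063·log₂0.7063 = 0.8735.
C = 1 − 0.8735 = 0.1265 bits per channel use.

0.1265 bits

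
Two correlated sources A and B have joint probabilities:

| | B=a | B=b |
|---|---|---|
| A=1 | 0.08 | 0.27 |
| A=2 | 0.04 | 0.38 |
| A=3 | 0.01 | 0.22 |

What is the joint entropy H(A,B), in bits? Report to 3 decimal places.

H(A,B) = −Σ p(x,y)·log₂ p(x,y) over all 6 cells.
  cell (1,a): −0.08·log₂0.08 = 0.2915
  cell (1,b): −0.27·log₂0.27 = 0.5100
  cell (2,a): −0.04·log₂0.04 = 0.1858
  cell (2,b): −0.38·log₂0.38 = 0.5305
  cell (3,a): −0.01·log₂0.01 = 0.0664
  cell (3,b): −0.22·log₂0.22 = 0.4806
Sum = 2.065 bits.

2.065 bits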